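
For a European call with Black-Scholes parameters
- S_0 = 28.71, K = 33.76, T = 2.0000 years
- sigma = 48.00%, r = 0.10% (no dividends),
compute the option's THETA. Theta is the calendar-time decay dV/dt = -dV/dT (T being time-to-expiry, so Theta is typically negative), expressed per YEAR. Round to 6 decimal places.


Answer: Theta = -1.942851

Derivation:
d1 = 0.1036630686; d2 = -0.5751594414
phi(d1) = 0.3968045055; exp(-qT) = 1.0000000000; exp(-rT) = 0.9980019987
Theta = -S*exp(-qT)*phi(d1)*sigma/(2*sqrt(T)) - r*K*exp(-rT)*N(d2) + q*S*exp(-qT)*N(d1)
N(d1) = 0.5412816321; N(d2) = 0.2825917351; sqrt(T) = 1.4142135624
Term 1 = -28.7100 * 1.0000000000 * 0.3968045055 * 0.4800 / (2 * 1.4142135624) = -1.9333301825
Term 2 = -0.0010 * 33.7600 * 0.9980019987 * 0.2825917351 = -0.0095212355
Term 3 = 0 (no dividend yield, q = 0)
Theta = -1.9333301825 + (-0.0095212355) + (0.0000000000) = -1.942851


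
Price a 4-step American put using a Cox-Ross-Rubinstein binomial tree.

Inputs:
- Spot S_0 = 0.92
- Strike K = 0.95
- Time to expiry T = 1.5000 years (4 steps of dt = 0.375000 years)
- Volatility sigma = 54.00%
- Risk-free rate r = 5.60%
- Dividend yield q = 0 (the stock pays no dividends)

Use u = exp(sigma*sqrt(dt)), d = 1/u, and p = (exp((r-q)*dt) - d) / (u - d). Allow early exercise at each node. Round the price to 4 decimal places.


dt = T/N = 0.375000
u = exp(sigma*sqrt(dt)) = 1.391916; d = 1/u = 0.718434
p = (exp((r-q)*dt) - d) / (u - d) = 0.449586
Discount per step: exp(-r*dt) = 0.979219
Stock lattice S(k, i) with i counting down-moves:
  k=0: S(0,0) = 0.9200
  k=1: S(1,0) = 1.2806; S(1,1) = 0.6610
  k=2: S(2,0) = 1.7824; S(2,1) = 0.9200; S(2,2) = 0.4749
  k=3: S(3,0) = 2.4810; S(3,1) = 1.2806; S(3,2) = 0.6610; S(3,3) = 0.3412
  k=4: S(4,0) = 3.4533; S(4,1) = 1.7824; S(4,2) = 0.9200; S(4,3) = 0.4749; S(4,4) = 0.2451
Terminal payoffs V(N, i) = max(K - S_T, 0):
  V(4,0) = 0.000000; V(4,1) = 0.000000; V(4,2) = 0.030000; V(4,3) = 0.475144; V(4,4) = 0.704904
Backward induction: V(k, i) = exp(-r*dt) * [p * V(k+1, i) + (1-p) * V(k+1, i+1)]; then take max(V_cont, immediate exercise) for American.
  V(3,0) = exp(-r*dt) * [p*0.000000 + (1-p)*0.000000] = 0.000000; exercise = 0.000000; V(3,0) = max -> 0.000000
  V(3,1) = exp(-r*dt) * [p*0.000000 + (1-p)*0.030000] = 0.016169; exercise = 0.000000; V(3,1) = max -> 0.016169
  V(3,2) = exp(-r*dt) * [p*0.030000 + (1-p)*0.475144] = 0.269299; exercise = 0.289041; V(3,2) = max -> 0.289041
  V(3,3) = exp(-r*dt) * [p*0.475144 + (1-p)*0.704904] = 0.589105; exercise = 0.608847; V(3,3) = max -> 0.608847
  V(2,0) = exp(-r*dt) * [p*0.000000 + (1-p)*0.016169] = 0.008715; exercise = 0.000000; V(2,0) = max -> 0.008715
  V(2,1) = exp(-r*dt) * [p*0.016169 + (1-p)*0.289041] = 0.162904; exercise = 0.030000; V(2,1) = max -> 0.162904
  V(2,2) = exp(-r*dt) * [p*0.289041 + (1-p)*0.608847] = 0.455402; exercise = 0.475144; V(2,2) = max -> 0.475144
  V(1,0) = exp(-r*dt) * [p*0.008715 + (1-p)*0.162904] = 0.091638; exercise = 0.000000; V(1,0) = max -> 0.091638
  V(1,1) = exp(-r*dt) * [p*0.162904 + (1-p)*0.475144] = 0.327809; exercise = 0.289041; V(1,1) = max -> 0.327809
  V(0,0) = exp(-r*dt) * [p*0.091638 + (1-p)*0.327809] = 0.217024; exercise = 0.030000; V(0,0) = max -> 0.217024

Answer: Price = V(0,0) = 0.2170


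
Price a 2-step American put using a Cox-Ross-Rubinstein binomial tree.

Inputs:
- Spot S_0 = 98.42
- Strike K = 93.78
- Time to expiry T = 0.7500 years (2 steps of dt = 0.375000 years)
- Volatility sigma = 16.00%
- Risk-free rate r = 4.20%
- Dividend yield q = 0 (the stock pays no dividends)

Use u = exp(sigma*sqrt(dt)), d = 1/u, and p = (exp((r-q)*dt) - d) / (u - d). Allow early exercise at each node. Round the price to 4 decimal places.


dt = T/N = 0.375000
u = exp(sigma*sqrt(dt)) = 1.102940; d = 1/u = 0.906667
p = (exp((r-q)*dt) - d) / (u - d) = 0.556405
Discount per step: exp(-r*dt) = 0.984373
Stock lattice S(k, i) with i counting down-moves:
  k=0: S(0,0) = 98.4200
  k=1: S(1,0) = 108.5514; S(1,1) = 89.2342
  k=2: S(2,0) = 119.7257; S(2,1) = 98.4200; S(2,2) = 80.9057
Terminal payoffs V(N, i) = max(K - S_T, 0):
  V(2,0) = 0.000000; V(2,1) = 0.000000; V(2,2) = 12.874253
Backward induction: V(k, i) = exp(-r*dt) * [p * V(k+1, i) + (1-p) * V(k+1, i+1)]; then take max(V_cont, immediate exercise) for American.
  V(1,0) = exp(-r*dt) * [p*0.000000 + (1-p)*0.000000] = 0.000000; exercise = 0.000000; V(1,0) = max -> 0.000000
  V(1,1) = exp(-r*dt) * [p*0.000000 + (1-p)*12.874253] = 5.621707; exercise = 4.545794; V(1,1) = max -> 5.621707
  V(0,0) = exp(-r*dt) * [p*0.000000 + (1-p)*5.621707] = 2.454790; exercise = 0.000000; V(0,0) = max -> 2.454790

Answer: Price = V(0,0) = 2.4548


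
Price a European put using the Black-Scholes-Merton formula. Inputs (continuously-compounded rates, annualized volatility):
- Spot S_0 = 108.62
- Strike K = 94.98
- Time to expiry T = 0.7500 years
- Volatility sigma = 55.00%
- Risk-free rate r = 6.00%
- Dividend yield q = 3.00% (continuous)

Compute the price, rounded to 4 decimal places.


Answer: Price = 11.8139

Derivation:
d1 = (ln(S/K) + (r - q + 0.5*sigma^2) * T) / (sigma * sqrt(T)) = 0.56711901
d2 = d1 - sigma * sqrt(T) = 0.09080504
exp(-rT) = 0.95599748; exp(-qT) = 0.97775124
P = K * exp(-rT) * N(-d2) - S_0 * exp(-qT) * N(-d1)
N(-d1) = 0.28531666; N(-d2) = 0.46382375
P = 94.9800 * 0.95599748 * 0.46382375 - 108.6200 * 0.97775124 * 0.28531666 = 11.8139


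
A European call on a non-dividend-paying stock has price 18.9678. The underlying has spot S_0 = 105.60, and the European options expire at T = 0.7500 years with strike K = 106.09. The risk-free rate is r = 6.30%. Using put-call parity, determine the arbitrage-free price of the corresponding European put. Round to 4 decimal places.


Put-call parity: C - P = S_0 * exp(-qT) - K * exp(-rT).
S_0 * exp(-qT) = 105.6000 * 1.00000000 = 105.60000000
K * exp(-rT) = 106.0900 * 0.95384891 = 101.19383039
P = C - S*exp(-qT) + K*exp(-rT)
P = 18.9678 - 105.60000000 + 101.19383039 = 14.5616

Answer: Put price = 14.5616


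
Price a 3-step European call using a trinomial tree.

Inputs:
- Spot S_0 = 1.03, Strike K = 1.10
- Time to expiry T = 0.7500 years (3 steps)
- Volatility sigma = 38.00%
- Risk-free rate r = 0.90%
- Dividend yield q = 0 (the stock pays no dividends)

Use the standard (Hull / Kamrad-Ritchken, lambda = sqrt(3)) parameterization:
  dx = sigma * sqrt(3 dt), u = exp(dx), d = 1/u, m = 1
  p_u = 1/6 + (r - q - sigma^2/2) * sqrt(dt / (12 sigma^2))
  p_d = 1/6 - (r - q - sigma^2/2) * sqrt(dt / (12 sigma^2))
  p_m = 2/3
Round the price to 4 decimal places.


dt = T/N = 0.250000; dx = sigma*sqrt(3*dt) = 0.329090
u = exp(dx) = 1.389702; d = 1/u = 0.719579
p_u = 0.142661, p_m = 0.666667, p_d = 0.190672
Discount per step: exp(-r*dt) = 0.997753
Stock lattice S(k, j) with j the centered position index:
  k=0: S(0,+0) = 1.0300
  k=1: S(1,-1) = 0.7412; S(1,+0) = 1.0300; S(1,+1) = 1.4314
  k=2: S(2,-2) = 0.5333; S(2,-1) = 0.7412; S(2,+0) = 1.0300; S(2,+1) = 1.4314; S(2,+2) = 1.9892
  k=3: S(3,-3) = 0.3838; S(3,-2) = 0.5333; S(3,-1) = 0.7412; S(3,+0) = 1.0300; S(3,+1) = 1.4314; S(3,+2) = 1.9892; S(3,+3) = 2.7644
Terminal payoffs V(N, j) = max(S_T - K, 0):
  V(3,-3) = 0.000000; V(3,-2) = 0.000000; V(3,-1) = 0.000000; V(3,+0) = 0.000000; V(3,+1) = 0.331394; V(3,+2) = 0.889211; V(3,+3) = 1.664411
Backward induction: V(k, j) = exp(-r*dt) * [p_u * V(k+1, j+1) + p_m * V(k+1, j) + p_d * V(k+1, j-1)]
  V(2,-2) = exp(-r*dt) * [p_u*0.000000 + p_m*0.000000 + p_d*0.000000] = 0.000000
  V(2,-1) = exp(-r*dt) * [p_u*0.000000 + p_m*0.000000 + p_d*0.000000] = 0.000000
  V(2,+0) = exp(-r*dt) * [p_u*0.331394 + p_m*0.000000 + p_d*0.000000] = 0.047171
  V(2,+1) = exp(-r*dt) * [p_u*0.889211 + p_m*0.331394 + p_d*0.000000] = 0.347003
  V(2,+2) = exp(-r*dt) * [p_u*1.664411 + p_m*0.889211 + p_d*0.331394] = 0.891434
  V(1,-1) = exp(-r*dt) * [p_u*0.047171 + p_m*0.000000 + p_d*0.000000] = 0.006714
  V(1,+0) = exp(-r*dt) * [p_u*0.347003 + p_m*0.047171 + p_d*0.000000] = 0.080769
  V(1,+1) = exp(-r*dt) * [p_u*0.891434 + p_m*0.347003 + p_d*0.047171] = 0.366676
  V(0,+0) = exp(-r*dt) * [p_u*0.366676 + p_m*0.080769 + p_d*0.006714] = 0.107195

Answer: Price = V(0,0) = 0.1072


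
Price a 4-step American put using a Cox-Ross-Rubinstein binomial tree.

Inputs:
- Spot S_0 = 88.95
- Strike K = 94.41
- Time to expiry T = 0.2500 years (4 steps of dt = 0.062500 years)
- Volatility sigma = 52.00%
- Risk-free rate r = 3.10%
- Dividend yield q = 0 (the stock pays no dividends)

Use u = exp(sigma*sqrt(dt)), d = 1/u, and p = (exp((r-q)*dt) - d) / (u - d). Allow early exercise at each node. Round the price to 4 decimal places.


Answer: Price = V(0,0) = 12.3460

Derivation:
dt = T/N = 0.062500
u = exp(sigma*sqrt(dt)) = 1.138828; d = 1/u = 0.878095
p = (exp((r-q)*dt) - d) / (u - d) = 0.474984
Discount per step: exp(-r*dt) = 0.998064
Stock lattice S(k, i) with i counting down-moves:
  k=0: S(0,0) = 88.9500
  k=1: S(1,0) = 101.2988; S(1,1) = 78.1066
  k=2: S(2,0) = 115.3619; S(2,1) = 88.9500; S(2,2) = 68.5850
  k=3: S(3,0) = 131.3774; S(3,1) = 101.2988; S(3,2) = 78.1066; S(3,3) = 60.2242
  k=4: S(4,0) = 149.6164; S(4,1) = 115.3619; S(4,2) = 88.9500; S(4,3) = 68.5850; S(4,4) = 52.8826
Terminal payoffs V(N, i) = max(K - S_T, 0):
  V(4,0) = 0.000000; V(4,1) = 0.000000; V(4,2) = 5.460000; V(4,3) = 25.824961; V(4,4) = 41.527397
Backward induction: V(k, i) = exp(-r*dt) * [p * V(k+1, i) + (1-p) * V(k+1, i+1)]; then take max(V_cont, immediate exercise) for American.
  V(3,0) = exp(-r*dt) * [p*0.000000 + (1-p)*0.000000] = 0.000000; exercise = 0.000000; V(3,0) = max -> 0.000000
  V(3,1) = exp(-r*dt) * [p*0.000000 + (1-p)*5.460000] = 2.861039; exercise = 0.000000; V(3,1) = max -> 2.861039
  V(3,2) = exp(-r*dt) * [p*5.460000 + (1-p)*25.824961] = 16.120669; exercise = 16.303411; V(3,2) = max -> 16.303411
  V(3,3) = exp(-r*dt) * [p*25.824961 + (1-p)*41.527397] = 34.003049; exercise = 34.185791; V(3,3) = max -> 34.185791
  V(2,0) = exp(-r*dt) * [p*0.000000 + (1-p)*2.861039] = 1.499184; exercise = 0.000000; V(2,0) = max -> 1.499184
  V(2,1) = exp(-r*dt) * [p*2.861039 + (1-p)*16.303411] = 9.899303; exercise = 5.460000; V(2,1) = max -> 9.899303
  V(2,2) = exp(-r*dt) * [p*16.303411 + (1-p)*34.185791] = 25.642219; exercise = 25.824961; V(2,2) = max -> 25.824961
  V(1,0) = exp(-r*dt) * [p*1.499184 + (1-p)*9.899303] = 5.897944; exercise = 0.000000; V(1,0) = max -> 5.897944
  V(1,1) = exp(-r*dt) * [p*9.899303 + (1-p)*25.824961] = 18.225185; exercise = 16.303411; V(1,1) = max -> 18.225185
  V(0,0) = exp(-r*dt) * [p*5.897944 + (1-p)*18.225185] = 12.346001; exercise = 5.460000; V(0,0) = max -> 12.346001


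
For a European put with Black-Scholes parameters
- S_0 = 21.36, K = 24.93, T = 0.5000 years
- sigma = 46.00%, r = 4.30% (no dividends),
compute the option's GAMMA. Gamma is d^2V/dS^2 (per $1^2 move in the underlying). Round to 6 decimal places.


d1 = -0.2464171318; d2 = -0.5716862511
phi(d1) = 0.3870121332; exp(-qT) = 1.0000000000; exp(-rT) = 0.9787294775
Gamma = exp(-qT) * phi(d1) / (S * sigma * sqrt(T)) = 1.0000000000 * 0.3870121332 / (21.3600 * 0.4600 * 0.7071067812) = 0.055703

Answer: Gamma = 0.055703


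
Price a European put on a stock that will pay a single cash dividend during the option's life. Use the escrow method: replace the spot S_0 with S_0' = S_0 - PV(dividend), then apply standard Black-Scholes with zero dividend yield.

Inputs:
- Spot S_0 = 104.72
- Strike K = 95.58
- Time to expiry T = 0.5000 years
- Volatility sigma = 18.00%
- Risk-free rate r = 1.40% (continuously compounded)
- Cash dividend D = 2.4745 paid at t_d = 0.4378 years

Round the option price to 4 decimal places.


Answer: Price = 2.1619

Derivation:
PV(D) = D * exp(-r * t_d) = 2.4745 * 0.99388955 = 2.45937968
S_0' = S_0 - PV(D) = 104.7200 - 2.45937968 = 102.26062032
d1 = (ln(S_0'/K) + (r + sigma^2/2)*T) / (sigma*sqrt(T)) = 0.64944664
d2 = d1 - sigma*sqrt(T) = 0.52216742
exp(-rT) = 0.99302444
N(-d1) = 0.25802486; N(-d2) = 0.30077688
P = K * exp(-rT) * N(-d2) - S_0' * N(-d1) = 95.5800 * 0.99302444 * 0.30077688 - 102.26062032 * 0.25802486 = 2.1619


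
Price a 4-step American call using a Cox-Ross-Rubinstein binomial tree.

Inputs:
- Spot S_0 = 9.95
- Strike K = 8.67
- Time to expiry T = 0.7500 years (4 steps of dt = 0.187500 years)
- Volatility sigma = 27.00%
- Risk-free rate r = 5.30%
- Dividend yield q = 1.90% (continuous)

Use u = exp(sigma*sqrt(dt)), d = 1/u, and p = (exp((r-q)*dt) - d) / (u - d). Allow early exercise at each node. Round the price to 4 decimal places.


dt = T/N = 0.187500
u = exp(sigma*sqrt(dt)) = 1.124022; d = 1/u = 0.889662
p = (exp((r-q)*dt) - d) / (u - d) = 0.498094
Discount per step: exp(-r*dt) = 0.990112
Stock lattice S(k, i) with i counting down-moves:
  k=0: S(0,0) = 9.9500
  k=1: S(1,0) = 11.1840; S(1,1) = 8.8521
  k=2: S(2,0) = 12.5711; S(2,1) = 9.9500; S(2,2) = 7.8754
  k=3: S(3,0) = 14.1302; S(3,1) = 11.1840; S(3,2) = 8.8521; S(3,3) = 7.0065
  k=4: S(4,0) = 15.8826; S(4,1) = 12.5711; S(4,2) = 9.9500; S(4,3) = 7.8754; S(4,4) = 6.2334
Terminal payoffs V(N, i) = max(S_T - K, 0):
  V(4,0) = 7.212633; V(4,1) = 3.901086; V(4,2) = 1.280000; V(4,3) = 0.000000; V(4,4) = 0.000000
Backward induction: V(k, i) = exp(-r*dt) * [p * V(k+1, i) + (1-p) * V(k+1, i+1)]; then take max(V_cont, immediate exercise) for American.
  V(3,0) = exp(-r*dt) * [p*7.212633 + (1-p)*3.901086] = 5.495661; exercise = 5.460179; V(3,0) = max -> 5.495661
  V(3,1) = exp(-r*dt) * [p*3.901086 + (1-p)*1.280000] = 2.559979; exercise = 2.514020; V(3,1) = max -> 2.559979
  V(3,2) = exp(-r*dt) * [p*1.280000 + (1-p)*0.000000] = 0.631255; exercise = 0.182139; V(3,2) = max -> 0.631255
  V(3,3) = exp(-r*dt) * [p*0.000000 + (1-p)*0.000000] = 0.000000; exercise = 0.000000; V(3,3) = max -> 0.000000
  V(2,0) = exp(-r*dt) * [p*5.495661 + (1-p)*2.559979] = 3.982450; exercise = 3.901086; V(2,0) = max -> 3.982450
  V(2,1) = exp(-r*dt) * [p*2.559979 + (1-p)*0.631255] = 1.576199; exercise = 1.280000; V(2,1) = max -> 1.576199
  V(2,2) = exp(-r*dt) * [p*0.631255 + (1-p)*0.000000] = 0.311315; exercise = 0.000000; V(2,2) = max -> 0.311315
  V(1,0) = exp(-r*dt) * [p*3.982450 + (1-p)*1.576199] = 2.747300; exercise = 2.514020; V(1,0) = max -> 2.747300
  V(1,1) = exp(-r*dt) * [p*1.576199 + (1-p)*0.311315] = 0.932037; exercise = 0.182139; V(1,1) = max -> 0.932037
  V(0,0) = exp(-r*dt) * [p*2.747300 + (1-p)*0.932037] = 1.818051; exercise = 1.280000; V(0,0) = max -> 1.818051

Answer: Price = V(0,0) = 1.8181


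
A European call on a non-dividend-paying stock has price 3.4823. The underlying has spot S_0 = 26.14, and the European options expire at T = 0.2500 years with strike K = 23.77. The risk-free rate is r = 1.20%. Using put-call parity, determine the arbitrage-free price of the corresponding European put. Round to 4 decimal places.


Put-call parity: C - P = S_0 * exp(-qT) - K * exp(-rT).
S_0 * exp(-qT) = 26.1400 * 1.00000000 = 26.14000000
K * exp(-rT) = 23.7700 * 0.99700450 = 23.69879686
P = C - S*exp(-qT) + K*exp(-rT)
P = 3.4823 - 26.14000000 + 23.69879686 = 1.0411

Answer: Put price = 1.0411


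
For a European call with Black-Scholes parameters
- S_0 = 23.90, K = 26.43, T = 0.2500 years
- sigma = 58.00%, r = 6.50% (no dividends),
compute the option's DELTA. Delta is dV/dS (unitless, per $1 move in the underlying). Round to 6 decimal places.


Answer: Delta = 0.441986

Derivation:
d1 = -0.1459354127; d2 = -0.4359354127
phi(d1) = 0.3947166530; exp(-qT) = 1.0000000000; exp(-rT) = 0.9838813190
N(d1) = 0.4419861878
Delta = exp(-qT) * N(d1) = 1.0000000000 * 0.4419861878 = 0.441986


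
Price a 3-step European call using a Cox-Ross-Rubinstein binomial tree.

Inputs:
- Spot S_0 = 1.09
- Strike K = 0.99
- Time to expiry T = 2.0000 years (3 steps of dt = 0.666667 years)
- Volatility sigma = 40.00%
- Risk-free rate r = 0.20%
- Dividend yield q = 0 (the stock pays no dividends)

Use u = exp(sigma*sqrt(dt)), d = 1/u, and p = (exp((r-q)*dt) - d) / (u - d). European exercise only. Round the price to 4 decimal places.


dt = T/N = 0.666667
u = exp(sigma*sqrt(dt)) = 1.386245; d = 1/u = 0.721373
p = (exp((r-q)*dt) - d) / (u - d) = 0.421075
Discount per step: exp(-r*dt) = 0.998668
Stock lattice S(k, i) with i counting down-moves:
  k=0: S(0,0) = 1.0900
  k=1: S(1,0) = 1.5110; S(1,1) = 0.7863
  k=2: S(2,0) = 2.0946; S(2,1) = 1.0900; S(2,2) = 0.5672
  k=3: S(3,0) = 2.9037; S(3,1) = 1.5110; S(3,2) = 0.7863; S(3,3) = 0.4092
Terminal payoffs V(N, i) = max(S_T - K, 0):
  V(3,0) = 1.913665; V(3,1) = 0.521007; V(3,2) = 0.000000; V(3,3) = 0.000000
Backward induction: V(k, i) = exp(-r*dt) * [p * V(k+1, i) + (1-p) * V(k+1, i+1)].
  V(2,0) = exp(-r*dt) * [p*1.913665 + (1-p)*0.521007] = 1.105945
  V(2,1) = exp(-r*dt) * [p*0.521007 + (1-p)*0.000000] = 0.219091
  V(2,2) = exp(-r*dt) * [p*0.000000 + (1-p)*0.000000] = 0.000000
  V(1,0) = exp(-r*dt) * [p*1.105945 + (1-p)*0.219091] = 0.591734
  V(1,1) = exp(-r*dt) * [p*0.219091 + (1-p)*0.000000] = 0.092131
  V(0,0) = exp(-r*dt) * [p*0.591734 + (1-p)*0.092131] = 0.302098

Answer: Price = V(0,0) = 0.3021


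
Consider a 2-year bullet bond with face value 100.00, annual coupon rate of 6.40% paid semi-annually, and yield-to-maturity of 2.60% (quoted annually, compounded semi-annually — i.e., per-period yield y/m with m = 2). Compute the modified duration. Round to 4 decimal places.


Coupon per period c = face * coupon_rate / m = 3.200000
Periods per year m = 2; per-period yield y/m = 0.013000
Number of cashflows N = 4
Cashflows (t years, CF_t, discount factor 1/(1+y/m)^(m*t), PV):
  t = 0.5000: CF_t = 3.200000, DF = 0.987167, PV = 3.158934
  t = 1.0000: CF_t = 3.200000, DF = 0.974498, PV = 3.118395
  t = 1.5000: CF_t = 3.200000, DF = 0.961992, PV = 3.078376
  t = 2.0000: CF_t = 103.200000, DF = 0.949647, PV = 98.003574
Price P = sum_t PV_t = 107.359279
First compute Macaulay numerator sum_t t * PV_t:
  t * PV_t at t = 0.5000: 1.579467
  t * PV_t at t = 1.0000: 3.118395
  t * PV_t at t = 1.5000: 4.617564
  t * PV_t at t = 2.0000: 196.007149
Macaulay duration D = 205.322574 / 107.359279 = 1.912481
Modified duration = D / (1 + y/m) = 1.912481 / (1 + 0.013000) = 1.887938

Answer: Modified duration = 1.8879


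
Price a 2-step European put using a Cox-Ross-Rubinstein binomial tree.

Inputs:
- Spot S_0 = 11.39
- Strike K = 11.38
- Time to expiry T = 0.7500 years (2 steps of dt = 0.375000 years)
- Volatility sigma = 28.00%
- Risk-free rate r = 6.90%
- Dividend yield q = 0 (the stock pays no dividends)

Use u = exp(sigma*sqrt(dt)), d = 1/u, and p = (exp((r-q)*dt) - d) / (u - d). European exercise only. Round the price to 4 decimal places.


Answer: Price = V(0,0) = 0.6818

Derivation:
dt = T/N = 0.375000
u = exp(sigma*sqrt(dt)) = 1.187042; d = 1/u = 0.842430
p = (exp((r-q)*dt) - d) / (u - d) = 0.533303
Discount per step: exp(-r*dt) = 0.974457
Stock lattice S(k, i) with i counting down-moves:
  k=0: S(0,0) = 11.3900
  k=1: S(1,0) = 13.5204; S(1,1) = 9.5953
  k=2: S(2,0) = 16.0493; S(2,1) = 11.3900; S(2,2) = 8.0834
Terminal payoffs V(N, i) = max(K - S_T, 0):
  V(2,0) = 0.000000; V(2,1) = 0.000000; V(2,2) = 3.296643
Backward induction: V(k, i) = exp(-r*dt) * [p * V(k+1, i) + (1-p) * V(k+1, i+1)].
  V(1,0) = exp(-r*dt) * [p*0.000000 + (1-p)*0.000000] = 0.000000
  V(1,1) = exp(-r*dt) * [p*0.000000 + (1-p)*3.296643] = 1.499234
  V(0,0) = exp(-r*dt) * [p*0.000000 + (1-p)*1.499234] = 0.681816


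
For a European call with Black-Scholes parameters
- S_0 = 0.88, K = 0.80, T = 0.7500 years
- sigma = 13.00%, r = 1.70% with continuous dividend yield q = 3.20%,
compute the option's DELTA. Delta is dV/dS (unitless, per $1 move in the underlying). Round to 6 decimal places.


d1 = 0.8029403811; d2 = 0.6903570786
phi(d1) = 0.2890096614; exp(-qT) = 0.9762857098; exp(-rT) = 0.9873309369
N(d1) = 0.7889954027
Delta = exp(-qT) * N(d1) = 0.9762857098 * 0.7889954027 = 0.770285

Answer: Delta = 0.770285


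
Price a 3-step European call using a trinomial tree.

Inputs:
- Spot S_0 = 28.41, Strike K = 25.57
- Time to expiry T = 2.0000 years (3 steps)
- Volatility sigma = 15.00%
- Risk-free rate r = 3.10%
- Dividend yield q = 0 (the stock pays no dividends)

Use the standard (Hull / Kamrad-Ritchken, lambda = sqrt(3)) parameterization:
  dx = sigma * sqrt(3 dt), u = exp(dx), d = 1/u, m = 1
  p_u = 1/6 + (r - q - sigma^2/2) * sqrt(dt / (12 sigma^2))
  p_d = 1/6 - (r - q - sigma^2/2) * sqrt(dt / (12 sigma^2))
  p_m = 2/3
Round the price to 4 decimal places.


Answer: Price = V(0,0) = 5.1029

Derivation:
dt = T/N = 0.666667; dx = sigma*sqrt(3*dt) = 0.212132
u = exp(dx) = 1.236311; d = 1/u = 0.808858
p_u = 0.197701, p_m = 0.666667, p_d = 0.135633
Discount per step: exp(-r*dt) = 0.979545
Stock lattice S(k, j) with j the centered position index:
  k=0: S(0,+0) = 28.4100
  k=1: S(1,-1) = 22.9797; S(1,+0) = 28.4100; S(1,+1) = 35.1236
  k=2: S(2,-2) = 18.5873; S(2,-1) = 22.9797; S(2,+0) = 28.4100; S(2,+1) = 35.1236; S(2,+2) = 43.4237
  k=3: S(3,-3) = 15.0345; S(3,-2) = 18.5873; S(3,-1) = 22.9797; S(3,+0) = 28.4100; S(3,+1) = 35.1236; S(3,+2) = 43.4237; S(3,+3) = 53.6852
Terminal payoffs V(N, j) = max(S_T - K, 0):
  V(3,-3) = 0.000000; V(3,-2) = 0.000000; V(3,-1) = 0.000000; V(3,+0) = 2.840000; V(3,+1) = 9.553599; V(3,+2) = 17.853695; V(3,+3) = 28.115197
Backward induction: V(k, j) = exp(-r*dt) * [p_u * V(k+1, j+1) + p_m * V(k+1, j) + p_d * V(k+1, j-1)]
  V(2,-2) = exp(-r*dt) * [p_u*0.000000 + p_m*0.000000 + p_d*0.000000] = 0.000000
  V(2,-1) = exp(-r*dt) * [p_u*2.840000 + p_m*0.000000 + p_d*0.000000] = 0.549986
  V(2,+0) = exp(-r*dt) * [p_u*9.553599 + p_m*2.840000 + p_d*0.000000] = 3.704726
  V(2,+1) = exp(-r*dt) * [p_u*17.853695 + p_m*9.553599 + p_d*2.840000] = 10.073598
  V(2,+2) = exp(-r*dt) * [p_u*28.115197 + p_m*17.853695 + p_d*9.553599] = 18.372980
  V(1,-1) = exp(-r*dt) * [p_u*3.704726 + p_m*0.549986 + p_d*0.000000] = 1.076603
  V(1,+0) = exp(-r*dt) * [p_u*10.073598 + p_m*3.704726 + p_d*0.549986] = 4.443191
  V(1,+1) = exp(-r*dt) * [p_u*18.372980 + p_m*10.073598 + p_d*3.704726] = 10.628623
  V(0,+0) = exp(-r*dt) * [p_u*10.628623 + p_m*4.443191 + p_d*1.076603] = 5.102880


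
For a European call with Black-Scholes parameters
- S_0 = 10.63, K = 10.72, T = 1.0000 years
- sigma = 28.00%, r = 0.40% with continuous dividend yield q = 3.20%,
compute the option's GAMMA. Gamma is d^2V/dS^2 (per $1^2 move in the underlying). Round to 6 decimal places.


Answer: Gamma = 0.129808

Derivation:
d1 = 0.0098894168; d2 = -0.2701105832
phi(d1) = 0.3989227725; exp(-qT) = 0.9685065821; exp(-rT) = 0.9960079893
Gamma = exp(-qT) * phi(d1) / (S * sigma * sqrt(T)) = 0.9685065821 * 0.3989227725 / (10.6300 * 0.2800 * 1.0000000000) = 0.129808


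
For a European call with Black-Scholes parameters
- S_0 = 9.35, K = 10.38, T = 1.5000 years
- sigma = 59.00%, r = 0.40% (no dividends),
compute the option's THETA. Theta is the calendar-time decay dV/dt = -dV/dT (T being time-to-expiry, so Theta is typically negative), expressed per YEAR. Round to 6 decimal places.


Answer: Theta = -0.888774

Derivation:
d1 = 0.2249800496; d2 = -0.4976194245
phi(d1) = 0.3889725340; exp(-qT) = 1.0000000000; exp(-rT) = 0.9940179641
Theta = -S*exp(-qT)*phi(d1)*sigma/(2*sqrt(T)) - r*K*exp(-rT)*N(d2) + q*S*exp(-qT)*N(d1)
N(d1) = 0.5890026027; N(d2) = 0.3093761550; sqrt(T) = 1.2247448714
Term 1 = -9.3500 * 1.0000000000 * 0.3889725340 * 0.5900 / (2 * 1.2247448714) = -0.8760057029
Term 2 = -0.0040 * 10.3800 * 0.9940179641 * 0.3093761550 = -0.0127684569
Term 3 = 0 (no dividend yield, q = 0)
Theta = -0.8760057029 + (-0.0127684569) + (0.0000000000) = -0.888774


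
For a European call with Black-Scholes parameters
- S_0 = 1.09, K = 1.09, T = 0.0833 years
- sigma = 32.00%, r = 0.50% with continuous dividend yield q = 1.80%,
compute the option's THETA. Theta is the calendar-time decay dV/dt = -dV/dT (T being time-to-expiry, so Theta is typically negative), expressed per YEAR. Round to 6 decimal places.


d1 = 0.0344537014; d2 = -0.0579038646
phi(d1) = 0.3987055669; exp(-qT) = 0.9985017235; exp(-rT) = 0.9995835867
Theta = -S*exp(-qT)*phi(d1)*sigma/(2*sqrt(T)) - r*K*exp(-rT)*N(d2) + q*S*exp(-qT)*N(d1)
N(d1) = 0.5137423193; N(d2) = 0.4769126024; sqrt(T) = 0.2886173938
Term 1 = -1.0900 * 0.9985017235 * 0.3987055669 * 0.3200 / (2 * 0.2886173938) = -0.2405609323
Term 2 = -0.0050 * 1.0900 * 0.9995835867 * 0.4769126024 = -0.0025980914
Term 3 = 0.0180 * 1.0900 * 0.9985017235 * 0.5137423193 = 0.0100645222
Theta = -0.2405609323 + (-0.0025980914) + (0.0100645222) = -0.233095

Answer: Theta = -0.233095


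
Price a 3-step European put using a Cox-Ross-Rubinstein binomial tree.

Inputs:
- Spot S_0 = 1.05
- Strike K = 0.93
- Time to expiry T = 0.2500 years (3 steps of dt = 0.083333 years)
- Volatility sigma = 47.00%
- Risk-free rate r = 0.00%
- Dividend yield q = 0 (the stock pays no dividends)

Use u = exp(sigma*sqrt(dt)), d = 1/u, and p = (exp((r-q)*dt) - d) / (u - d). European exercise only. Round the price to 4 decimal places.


dt = T/N = 0.083333
u = exp(sigma*sqrt(dt)) = 1.145312; d = 1/u = 0.873124
p = (exp((r-q)*dt) - d) / (u - d) = 0.466133
Discount per step: exp(-r*dt) = 1.000000
Stock lattice S(k, i) with i counting down-moves:
  k=0: S(0,0) = 1.0500
  k=1: S(1,0) = 1.2026; S(1,1) = 0.9168
  k=2: S(2,0) = 1.3773; S(2,1) = 1.0500; S(2,2) = 0.8005
  k=3: S(3,0) = 1.5775; S(3,1) = 1.2026; S(3,2) = 0.9168; S(3,3) = 0.6989
Terminal payoffs V(N, i) = max(K - S_T, 0):
  V(3,0) = 0.000000; V(3,1) = 0.000000; V(3,2) = 0.013219; V(3,3) = 0.231096
Backward induction: V(k, i) = exp(-r*dt) * [p * V(k+1, i) + (1-p) * V(k+1, i+1)].
  V(2,0) = exp(-r*dt) * [p*0.000000 + (1-p)*0.000000] = 0.000000
  V(2,1) = exp(-r*dt) * [p*0.000000 + (1-p)*0.013219] = 0.007057
  V(2,2) = exp(-r*dt) * [p*0.013219 + (1-p)*0.231096] = 0.129537
  V(1,0) = exp(-r*dt) * [p*0.000000 + (1-p)*0.007057] = 0.003768
  V(1,1) = exp(-r*dt) * [p*0.007057 + (1-p)*0.129537] = 0.072445
  V(0,0) = exp(-r*dt) * [p*0.003768 + (1-p)*0.072445] = 0.040432

Answer: Price = V(0,0) = 0.0404


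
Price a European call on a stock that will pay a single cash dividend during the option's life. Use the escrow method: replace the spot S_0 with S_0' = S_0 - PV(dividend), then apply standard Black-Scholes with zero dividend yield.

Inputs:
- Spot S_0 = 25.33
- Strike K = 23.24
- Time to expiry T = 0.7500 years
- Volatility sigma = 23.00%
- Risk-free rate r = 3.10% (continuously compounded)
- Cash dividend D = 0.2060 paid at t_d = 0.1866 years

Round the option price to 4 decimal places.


PV(D) = D * exp(-r * t_d) = 0.2060 * 0.99423210 = 0.20481181
S_0' = S_0 - PV(D) = 25.3300 - 0.20481181 = 25.12518819
d1 = (ln(S_0'/K) + (r + sigma^2/2)*T) / (sigma*sqrt(T)) = 0.60789172
d2 = d1 - sigma*sqrt(T) = 0.40870588
exp(-rT) = 0.97701820
N(d1) = 0.72837035; N(d2) = 0.65862224
C = S_0' * N(d1) - K * exp(-rT) * N(d2) = 25.12518819 * 0.72837035 - 23.2400 * 0.97701820 * 0.65862224 = 3.3458

Answer: Price = 3.3458


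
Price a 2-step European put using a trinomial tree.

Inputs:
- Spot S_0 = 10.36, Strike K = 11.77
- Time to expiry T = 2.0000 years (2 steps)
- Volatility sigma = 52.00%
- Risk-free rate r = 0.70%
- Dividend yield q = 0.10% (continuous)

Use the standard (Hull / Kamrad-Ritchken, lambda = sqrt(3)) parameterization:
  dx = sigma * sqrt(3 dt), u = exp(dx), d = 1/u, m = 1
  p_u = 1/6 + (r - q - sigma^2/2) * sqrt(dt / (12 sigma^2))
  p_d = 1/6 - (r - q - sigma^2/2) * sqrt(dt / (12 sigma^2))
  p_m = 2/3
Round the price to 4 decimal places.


dt = T/N = 1.000000; dx = sigma*sqrt(3*dt) = 0.900666
u = exp(dx) = 2.461243; d = 1/u = 0.406299
p_u = 0.094942, p_m = 0.666667, p_d = 0.238391
Discount per step: exp(-r*dt) = 0.993024
Stock lattice S(k, j) with j the centered position index:
  k=0: S(0,+0) = 10.3600
  k=1: S(1,-1) = 4.2093; S(1,+0) = 10.3600; S(1,+1) = 25.4985
  k=2: S(2,-2) = 1.7102; S(2,-1) = 4.2093; S(2,+0) = 10.3600; S(2,+1) = 25.4985; S(2,+2) = 62.7579
Terminal payoffs V(N, j) = max(K - S_T, 0):
  V(2,-2) = 10.059784; V(2,-1) = 7.560744; V(2,+0) = 1.410000; V(2,+1) = 0.000000; V(2,+2) = 0.000000
Backward induction: V(k, j) = exp(-r*dt) * [p_u * V(k+1, j+1) + p_m * V(k+1, j) + p_d * V(k+1, j-1)]
  V(1,-1) = exp(-r*dt) * [p_u*1.410000 + p_m*7.560744 + p_d*10.059784] = 7.519707
  V(1,+0) = exp(-r*dt) * [p_u*0.000000 + p_m*1.410000 + p_d*7.560744] = 2.723286
  V(1,+1) = exp(-r*dt) * [p_u*0.000000 + p_m*0.000000 + p_d*1.410000] = 0.333787
  V(0,+0) = exp(-r*dt) * [p_u*0.333787 + p_m*2.723286 + p_d*7.519707] = 3.614458

Answer: Price = V(0,0) = 3.6145


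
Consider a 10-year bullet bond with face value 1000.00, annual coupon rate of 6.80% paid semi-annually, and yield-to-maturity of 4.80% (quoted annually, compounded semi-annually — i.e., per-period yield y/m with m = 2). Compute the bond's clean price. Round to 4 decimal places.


Coupon per period c = face * coupon_rate / m = 34.000000
Periods per year m = 2; per-period yield y/m = 0.024000
Number of cashflows N = 20
Cashflows (t years, CF_t, discount factor 1/(1+y/m)^(m*t), PV):
  t = 0.5000: CF_t = 34.000000, DF = 0.976562, PV = 33.203125
  t = 1.0000: CF_t = 34.000000, DF = 0.953674, PV = 32.424927
  t = 1.5000: CF_t = 34.000000, DF = 0.931323, PV = 31.664968
  t = 2.0000: CF_t = 34.000000, DF = 0.909495, PV = 30.922820
  t = 2.5000: CF_t = 34.000000, DF = 0.888178, PV = 30.198066
  t = 3.0000: CF_t = 34.000000, DF = 0.867362, PV = 29.490299
  t = 3.5000: CF_t = 34.000000, DF = 0.847033, PV = 28.799120
  t = 4.0000: CF_t = 34.000000, DF = 0.827181, PV = 28.124141
  t = 4.5000: CF_t = 34.000000, DF = 0.807794, PV = 27.464981
  t = 5.0000: CF_t = 34.000000, DF = 0.788861, PV = 26.821271
  t = 5.5000: CF_t = 34.000000, DF = 0.770372, PV = 26.192647
  t = 6.0000: CF_t = 34.000000, DF = 0.752316, PV = 25.578757
  t = 6.5000: CF_t = 34.000000, DF = 0.734684, PV = 24.979255
  t = 7.0000: CF_t = 34.000000, DF = 0.717465, PV = 24.393804
  t = 7.5000: CF_t = 34.000000, DF = 0.700649, PV = 23.822074
  t = 8.0000: CF_t = 34.000000, DF = 0.684228, PV = 23.263744
  t = 8.5000: CF_t = 34.000000, DF = 0.668191, PV = 22.718500
  t = 9.0000: CF_t = 34.000000, DF = 0.652530, PV = 22.186035
  t = 9.5000: CF_t = 34.000000, DF = 0.637237, PV = 21.666050
  t = 10.0000: CF_t = 1034.000000, DF = 0.622302, PV = 643.459780
Price P = sum_t PV_t = 1157.374363

Answer: Price = 1157.3744


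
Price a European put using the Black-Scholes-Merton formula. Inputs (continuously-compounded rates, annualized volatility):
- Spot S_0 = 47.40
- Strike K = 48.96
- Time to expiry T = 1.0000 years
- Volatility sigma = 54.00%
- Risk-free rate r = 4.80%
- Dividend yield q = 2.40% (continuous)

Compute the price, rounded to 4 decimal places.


Answer: Price = 10.0867

Derivation:
d1 = (ln(S/K) + (r - q + 0.5*sigma^2) * T) / (sigma * sqrt(T)) = 0.25447887
d2 = d1 - sigma * sqrt(T) = -0.28552113
exp(-rT) = 0.95313379; exp(-qT) = 0.97628571
P = K * exp(-rT) * N(-d2) - S_0 * exp(-qT) * N(-d1)
N(-d1) = 0.39956281; N(-d2) = 0.61237754
P = 48.9600 * 0.95313379 * 0.61237754 - 47.4000 * 0.97628571 * 0.39956281 = 10.0867


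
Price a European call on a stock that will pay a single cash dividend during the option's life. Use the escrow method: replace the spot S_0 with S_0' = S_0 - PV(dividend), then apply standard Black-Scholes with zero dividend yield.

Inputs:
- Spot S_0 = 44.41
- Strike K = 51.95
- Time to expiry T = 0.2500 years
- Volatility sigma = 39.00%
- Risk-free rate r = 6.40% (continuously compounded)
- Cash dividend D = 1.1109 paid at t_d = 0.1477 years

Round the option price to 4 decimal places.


PV(D) = D * exp(-r * t_d) = 1.1109 * 0.99059174 = 1.10044836
S_0' = S_0 - PV(D) = 44.4100 - 1.10044836 = 43.30955164
d1 = (ln(S_0'/K) + (r + sigma^2/2)*T) / (sigma*sqrt(T)) = -0.75331290
d2 = d1 - sigma*sqrt(T) = -0.94831290
exp(-rT) = 0.98412732
N(d1) = 0.22563096; N(d2) = 0.17148509
C = S_0' * N(d1) - K * exp(-rT) * N(d2) = 43.30955164 * 0.22563096 - 51.9500 * 0.98412732 * 0.17148509 = 1.0047

Answer: Price = 1.0047


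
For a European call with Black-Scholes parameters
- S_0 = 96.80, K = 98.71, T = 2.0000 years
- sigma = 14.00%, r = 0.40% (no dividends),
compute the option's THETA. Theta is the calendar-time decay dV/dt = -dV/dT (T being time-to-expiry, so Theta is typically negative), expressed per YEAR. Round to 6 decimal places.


d1 = 0.0407128642; d2 = -0.1572770346
phi(d1) = 0.3986117865; exp(-qT) = 1.0000000000; exp(-rT) = 0.9920319148
Theta = -S*exp(-qT)*phi(d1)*sigma/(2*sqrt(T)) - r*K*exp(-rT)*N(d2) + q*S*exp(-qT)*N(d1)
N(d1) = 0.5162375970; N(d2) = 0.4375132594; sqrt(T) = 1.4142135624
Term 1 = -96.8000 * 1.0000000000 * 0.3986117865 * 0.1400 / (2 * 1.4142135624) = -1.9098907952
Term 2 = -0.0040 * 98.7100 * 0.9920319148 * 0.4375132594 = -0.1713712667
Term 3 = 0 (no dividend yield, q = 0)
Theta = -1.9098907952 + (-0.1713712667) + (0.0000000000) = -2.081262

Answer: Theta = -2.081262


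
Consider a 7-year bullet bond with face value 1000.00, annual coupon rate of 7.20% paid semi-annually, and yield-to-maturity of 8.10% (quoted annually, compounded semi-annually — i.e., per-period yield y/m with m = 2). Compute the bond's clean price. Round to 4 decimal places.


Coupon per period c = face * coupon_rate / m = 36.000000
Periods per year m = 2; per-period yield y/m = 0.040500
Number of cashflows N = 14
Cashflows (t years, CF_t, discount factor 1/(1+y/m)^(m*t), PV):
  t = 0.5000: CF_t = 36.000000, DF = 0.961076, PV = 34.598751
  t = 1.0000: CF_t = 36.000000, DF = 0.923668, PV = 33.252043
  t = 1.5000: CF_t = 36.000000, DF = 0.887715, PV = 31.957754
  t = 2.0000: CF_t = 36.000000, DF = 0.853162, PV = 30.713843
  t = 2.5000: CF_t = 36.000000, DF = 0.819954, PV = 29.518350
  t = 3.0000: CF_t = 36.000000, DF = 0.788039, PV = 28.369390
  t = 3.5000: CF_t = 36.000000, DF = 0.757365, PV = 27.265151
  t = 4.0000: CF_t = 36.000000, DF = 0.727886, PV = 26.203893
  t = 4.5000: CF_t = 36.000000, DF = 0.699554, PV = 25.183944
  t = 5.0000: CF_t = 36.000000, DF = 0.672325, PV = 24.203694
  t = 5.5000: CF_t = 36.000000, DF = 0.646156, PV = 23.261599
  t = 6.0000: CF_t = 36.000000, DF = 0.621005, PV = 22.356174
  t = 6.5000: CF_t = 36.000000, DF = 0.596833, PV = 21.485992
  t = 7.0000: CF_t = 1036.000000, DF = 0.573602, PV = 594.251890
Price P = sum_t PV_t = 952.622468

Answer: Price = 952.6225


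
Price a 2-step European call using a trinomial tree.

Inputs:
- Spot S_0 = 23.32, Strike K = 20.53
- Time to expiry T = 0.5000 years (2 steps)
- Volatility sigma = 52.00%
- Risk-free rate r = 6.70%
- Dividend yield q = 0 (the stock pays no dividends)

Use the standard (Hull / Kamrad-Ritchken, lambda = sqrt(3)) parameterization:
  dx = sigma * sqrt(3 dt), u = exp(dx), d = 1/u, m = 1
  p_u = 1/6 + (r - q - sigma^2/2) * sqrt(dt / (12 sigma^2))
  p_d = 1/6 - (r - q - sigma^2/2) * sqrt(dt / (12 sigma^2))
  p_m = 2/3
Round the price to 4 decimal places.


dt = T/N = 0.250000; dx = sigma*sqrt(3*dt) = 0.450333
u = exp(dx) = 1.568835; d = 1/u = 0.637416
p_u = 0.147736, p_m = 0.666667, p_d = 0.185597
Discount per step: exp(-r*dt) = 0.983390
Stock lattice S(k, j) with j the centered position index:
  k=0: S(0,+0) = 23.3200
  k=1: S(1,-1) = 14.8645; S(1,+0) = 23.3200; S(1,+1) = 36.5852
  k=2: S(2,-2) = 9.4749; S(2,-1) = 14.8645; S(2,+0) = 23.3200; S(2,+1) = 36.5852; S(2,+2) = 57.3962
Terminal payoffs V(N, j) = max(S_T - K, 0):
  V(2,-2) = 0.000000; V(2,-1) = 0.000000; V(2,+0) = 2.790000; V(2,+1) = 16.055229; V(2,+2) = 36.866182
Backward induction: V(k, j) = exp(-r*dt) * [p_u * V(k+1, j+1) + p_m * V(k+1, j) + p_d * V(k+1, j-1)]
  V(1,-1) = exp(-r*dt) * [p_u*2.790000 + p_m*0.000000 + p_d*0.000000] = 0.405338
  V(1,+0) = exp(-r*dt) * [p_u*16.055229 + p_m*2.790000 + p_d*0.000000] = 4.161644
  V(1,+1) = exp(-r*dt) * [p_u*36.866182 + p_m*16.055229 + p_d*2.790000] = 16.390913
  V(0,+0) = exp(-r*dt) * [p_u*16.390913 + p_m*4.161644 + p_d*0.405338] = 5.183634

Answer: Price = V(0,0) = 5.1836


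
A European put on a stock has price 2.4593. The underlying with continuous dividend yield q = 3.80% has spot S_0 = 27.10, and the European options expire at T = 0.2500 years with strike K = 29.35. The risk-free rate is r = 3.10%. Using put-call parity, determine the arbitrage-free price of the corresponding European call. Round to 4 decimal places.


Answer: Call price = 0.1797

Derivation:
Put-call parity: C - P = S_0 * exp(-qT) - K * exp(-rT).
S_0 * exp(-qT) = 27.1000 * 0.99054498 = 26.84376902
K * exp(-rT) = 29.3500 * 0.99227995 = 29.12341664
C = P + S*exp(-qT) - K*exp(-rT)
C = 2.4593 + 26.84376902 - 29.12341664 = 0.1797


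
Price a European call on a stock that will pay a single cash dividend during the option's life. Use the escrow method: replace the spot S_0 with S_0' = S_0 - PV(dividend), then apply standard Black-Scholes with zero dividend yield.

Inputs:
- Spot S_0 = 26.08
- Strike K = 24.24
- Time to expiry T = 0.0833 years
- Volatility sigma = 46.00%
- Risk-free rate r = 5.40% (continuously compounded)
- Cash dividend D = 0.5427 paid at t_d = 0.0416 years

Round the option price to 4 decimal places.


Answer: Price = 2.1359

Derivation:
PV(D) = D * exp(-r * t_d) = 0.5427 * 0.99775612 = 0.54148225
S_0' = S_0 - PV(D) = 26.0800 - 0.54148225 = 25.53851775
d1 = (ln(S_0'/K) + (r + sigma^2/2)*T) / (sigma*sqrt(T)) = 0.49331890
d2 = d1 - sigma*sqrt(T) = 0.36055490
exp(-rT) = 0.99551190
N(d1) = 0.68910636; N(d2) = 0.64078390
C = S_0' * N(d1) - K * exp(-rT) * N(d2) = 25.53851775 * 0.68910636 - 24.2400 * 0.99551190 * 0.64078390 = 2.1359


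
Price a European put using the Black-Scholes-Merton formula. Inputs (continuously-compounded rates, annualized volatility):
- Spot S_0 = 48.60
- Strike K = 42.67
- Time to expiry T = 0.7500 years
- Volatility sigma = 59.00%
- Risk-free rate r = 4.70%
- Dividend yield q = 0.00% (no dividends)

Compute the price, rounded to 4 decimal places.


d1 = (ln(S/K) + (r - q + 0.5*sigma^2) * T) / (sigma * sqrt(T)) = 0.57914090
d2 = d1 - sigma * sqrt(T) = 0.06818592
exp(-rT) = 0.96536405; exp(-qT) = 1.00000000
P = K * exp(-rT) * N(-d2) - S_0 * exp(-qT) * N(-d1)
N(-d1) = 0.28124705; N(-d2) = 0.47281882
P = 42.6700 * 0.96536405 * 0.47281882 - 48.6000 * 1.00000000 * 0.28124705 = 5.8078

Answer: Price = 5.8078


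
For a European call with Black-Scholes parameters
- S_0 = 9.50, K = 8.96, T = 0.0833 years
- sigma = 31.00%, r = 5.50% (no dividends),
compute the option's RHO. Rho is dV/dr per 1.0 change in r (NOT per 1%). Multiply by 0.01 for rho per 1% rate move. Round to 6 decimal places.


Answer: Rho = 0.553911

Derivation:
d1 = 0.7500233881; d2 = 0.6605519960
phi(d1) = 0.3011321499; exp(-qT) = 1.0000000000; exp(-rT) = 0.9954289791
N(d2) = 0.7455501686
Rho = K*T*exp(-rT)*N(d2) = 8.9600 * 0.0833 * 0.9954289791 * 0.7455501686 = 0.553911


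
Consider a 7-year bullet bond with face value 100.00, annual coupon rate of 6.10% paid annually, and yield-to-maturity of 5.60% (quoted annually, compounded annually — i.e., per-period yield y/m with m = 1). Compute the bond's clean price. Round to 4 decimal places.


Coupon per period c = face * coupon_rate / m = 6.100000
Periods per year m = 1; per-period yield y/m = 0.056000
Number of cashflows N = 7
Cashflows (t years, CF_t, discount factor 1/(1+y/m)^(m*t), PV):
  t = 1.0000: CF_t = 6.100000, DF = 0.946970, PV = 5.776515
  t = 2.0000: CF_t = 6.100000, DF = 0.896752, PV = 5.470185
  t = 3.0000: CF_t = 6.100000, DF = 0.849197, PV = 5.180099
  t = 4.0000: CF_t = 6.100000, DF = 0.804163, PV = 4.905397
  t = 5.0000: CF_t = 6.100000, DF = 0.761518, PV = 4.645262
  t = 6.0000: CF_t = 6.100000, DF = 0.721135, PV = 4.398923
  t = 7.0000: CF_t = 106.100000, DF = 0.682893, PV = 72.454933
Price P = sum_t PV_t = 102.831314

Answer: Price = 102.8313


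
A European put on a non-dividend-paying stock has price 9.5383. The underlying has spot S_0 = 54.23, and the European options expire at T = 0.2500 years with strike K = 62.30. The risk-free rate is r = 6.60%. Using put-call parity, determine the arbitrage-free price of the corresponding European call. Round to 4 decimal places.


Answer: Call price = 2.4878

Derivation:
Put-call parity: C - P = S_0 * exp(-qT) - K * exp(-rT).
S_0 * exp(-qT) = 54.2300 * 1.00000000 = 54.23000000
K * exp(-rT) = 62.3000 * 0.98363538 = 61.28048414
C = P + S*exp(-qT) - K*exp(-rT)
C = 9.5383 + 54.23000000 - 61.28048414 = 2.4878


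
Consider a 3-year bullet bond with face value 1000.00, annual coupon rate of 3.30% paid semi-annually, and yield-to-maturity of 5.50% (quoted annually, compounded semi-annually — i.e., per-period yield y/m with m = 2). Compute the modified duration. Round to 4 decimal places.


Answer: Modified duration = 2.7994

Derivation:
Coupon per period c = face * coupon_rate / m = 16.500000
Periods per year m = 2; per-period yield y/m = 0.027500
Number of cashflows N = 6
Cashflows (t years, CF_t, discount factor 1/(1+y/m)^(m*t), PV):
  t = 0.5000: CF_t = 16.500000, DF = 0.973236, PV = 16.058394
  t = 1.0000: CF_t = 16.500000, DF = 0.947188, PV = 15.628607
  t = 1.5000: CF_t = 16.500000, DF = 0.921838, PV = 15.210324
  t = 2.0000: CF_t = 16.500000, DF = 0.897166, PV = 14.803235
  t = 2.5000: CF_t = 16.500000, DF = 0.873154, PV = 14.407041
  t = 3.0000: CF_t = 1016.500000, DF = 0.849785, PV = 863.806365
Price P = sum_t PV_t = 939.913965
First compute Macaulay numerator sum_t t * PV_t:
  t * PV_t at t = 0.5000: 8.029197
  t * PV_t at t = 1.0000: 15.628607
  t * PV_t at t = 1.5000: 22.815485
  t * PV_t at t = 2.0000: 29.606469
  t * PV_t at t = 2.5000: 36.017602
  t * PV_t at t = 3.0000: 2591.419094
Macaulay duration D = 2703.516456 / 939.913965 = 2.876345
Modified duration = D / (1 + y/m) = 2.876345 / (1 + 0.027500) = 2.799362
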